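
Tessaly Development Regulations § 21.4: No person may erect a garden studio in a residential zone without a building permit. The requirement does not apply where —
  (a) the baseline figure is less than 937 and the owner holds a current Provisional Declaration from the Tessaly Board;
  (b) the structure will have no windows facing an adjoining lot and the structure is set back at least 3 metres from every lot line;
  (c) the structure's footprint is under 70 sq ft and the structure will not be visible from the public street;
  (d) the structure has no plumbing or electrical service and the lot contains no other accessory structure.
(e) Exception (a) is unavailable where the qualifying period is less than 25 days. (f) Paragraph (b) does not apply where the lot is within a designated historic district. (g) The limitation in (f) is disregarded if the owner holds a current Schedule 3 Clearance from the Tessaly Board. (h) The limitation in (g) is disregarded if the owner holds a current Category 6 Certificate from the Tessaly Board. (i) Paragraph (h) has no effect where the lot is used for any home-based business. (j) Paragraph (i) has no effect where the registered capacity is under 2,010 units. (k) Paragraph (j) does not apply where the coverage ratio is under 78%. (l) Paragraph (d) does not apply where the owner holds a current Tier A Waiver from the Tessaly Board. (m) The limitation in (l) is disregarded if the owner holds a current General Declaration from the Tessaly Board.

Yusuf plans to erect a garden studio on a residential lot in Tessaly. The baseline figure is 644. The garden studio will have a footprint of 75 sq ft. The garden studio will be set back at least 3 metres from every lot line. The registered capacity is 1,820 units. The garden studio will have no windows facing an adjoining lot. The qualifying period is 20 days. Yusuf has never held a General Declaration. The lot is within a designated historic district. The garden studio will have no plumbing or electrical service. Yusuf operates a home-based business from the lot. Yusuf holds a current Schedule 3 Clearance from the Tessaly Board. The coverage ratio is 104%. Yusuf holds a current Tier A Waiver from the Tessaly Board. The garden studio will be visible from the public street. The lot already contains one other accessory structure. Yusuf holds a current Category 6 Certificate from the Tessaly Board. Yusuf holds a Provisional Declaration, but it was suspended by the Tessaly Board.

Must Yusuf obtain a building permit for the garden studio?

Exception (a) does not apply: there is no Provisional Declaration in force.
All of (b)'s requirements are met (no windows face an adjoining lot; the setback is at least 3 m on every side). But: (f) operates against (b): the lot is in a historic district. (g) is triggered (a current Schedule 3 Clearance is held), but is itself disapplied by (h): (h) operates against (g): a current Category 6 Certificate is held. (i) operates (a home-based business operates on the lot), but is itself disapplied by (j): (j) operates against (i): the registered capacity is 1,820 units, under the 2,010 units limit. (k) is not triggered (the coverage ratio is 104%, not under 78%), so (j) stands. So (b) is unavailable.
Exception (c) requires that the structure's footprint is under 70 sq ft; but the structure's footprint is 75 sq ft, not under 70 sq ft, so (c) is unavailable.
Exception (d) does not apply: the lot already has another accessory structure.
None of the exceptions is available; § 21.4 applies in full.

Yes — Yusuf must obtain a building permit.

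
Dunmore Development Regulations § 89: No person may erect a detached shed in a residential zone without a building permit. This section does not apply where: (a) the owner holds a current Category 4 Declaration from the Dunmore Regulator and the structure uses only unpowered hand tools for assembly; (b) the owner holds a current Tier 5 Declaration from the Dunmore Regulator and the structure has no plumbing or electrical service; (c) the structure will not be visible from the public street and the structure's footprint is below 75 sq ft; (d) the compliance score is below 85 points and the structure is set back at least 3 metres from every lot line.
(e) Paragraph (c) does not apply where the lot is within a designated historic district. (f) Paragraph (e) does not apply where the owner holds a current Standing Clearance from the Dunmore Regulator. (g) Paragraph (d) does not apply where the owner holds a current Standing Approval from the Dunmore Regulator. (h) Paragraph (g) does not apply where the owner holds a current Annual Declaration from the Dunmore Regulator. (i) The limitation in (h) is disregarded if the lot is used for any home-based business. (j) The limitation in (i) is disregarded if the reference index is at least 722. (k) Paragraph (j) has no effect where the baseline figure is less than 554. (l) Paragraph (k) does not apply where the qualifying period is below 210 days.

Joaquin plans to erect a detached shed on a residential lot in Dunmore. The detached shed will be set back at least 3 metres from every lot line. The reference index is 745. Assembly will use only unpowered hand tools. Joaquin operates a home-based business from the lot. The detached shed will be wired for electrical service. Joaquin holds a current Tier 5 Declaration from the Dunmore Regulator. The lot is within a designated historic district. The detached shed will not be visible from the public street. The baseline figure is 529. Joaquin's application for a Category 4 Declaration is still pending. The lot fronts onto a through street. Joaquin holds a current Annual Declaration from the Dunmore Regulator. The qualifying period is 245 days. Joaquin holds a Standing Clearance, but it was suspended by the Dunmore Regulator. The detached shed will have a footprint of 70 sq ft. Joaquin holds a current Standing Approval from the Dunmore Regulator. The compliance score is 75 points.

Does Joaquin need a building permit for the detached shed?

Yes — Joaquin must obtain a building permit.

Exception (a) does not apply: no current Category 4 Declaration is held.
Exception (b) does not apply: electrical service is planned.
Exception (c) is satisfied on its face — the structure will not be visible from the street; the structure's footprint is 70 sq ft, below the 75 sq ft limit. But: (e) applies — the lot is in a historic district. (f), which would lift (e), is not engaged — there is no Standing Clearance in force. (c) is therefore removed.
Exception (d): the compliance score is 75 points, below the 85 points limit; the setback is at least 3 m on every side — every condition holds. Turning to paragraphs (g)–(l): (g) operates against (d): a current Standing Approval is held. (h) applies (a current Annual Declaration is held), but yields to (i): (i) operates against (h): a home-based business operates on the lot. (j) would limit (i) — the reference index is 745, meeting the 722 threshold — but (k) sets (j) aside: (k) operates against (j): the baseline figure is 529, less than the 554 limit. (l) is not triggered (the qualifying period is 245 days, not below 210 days), so (k) stands. (d) is therefore removed.
None of the exceptions is available; § 89 applies in full.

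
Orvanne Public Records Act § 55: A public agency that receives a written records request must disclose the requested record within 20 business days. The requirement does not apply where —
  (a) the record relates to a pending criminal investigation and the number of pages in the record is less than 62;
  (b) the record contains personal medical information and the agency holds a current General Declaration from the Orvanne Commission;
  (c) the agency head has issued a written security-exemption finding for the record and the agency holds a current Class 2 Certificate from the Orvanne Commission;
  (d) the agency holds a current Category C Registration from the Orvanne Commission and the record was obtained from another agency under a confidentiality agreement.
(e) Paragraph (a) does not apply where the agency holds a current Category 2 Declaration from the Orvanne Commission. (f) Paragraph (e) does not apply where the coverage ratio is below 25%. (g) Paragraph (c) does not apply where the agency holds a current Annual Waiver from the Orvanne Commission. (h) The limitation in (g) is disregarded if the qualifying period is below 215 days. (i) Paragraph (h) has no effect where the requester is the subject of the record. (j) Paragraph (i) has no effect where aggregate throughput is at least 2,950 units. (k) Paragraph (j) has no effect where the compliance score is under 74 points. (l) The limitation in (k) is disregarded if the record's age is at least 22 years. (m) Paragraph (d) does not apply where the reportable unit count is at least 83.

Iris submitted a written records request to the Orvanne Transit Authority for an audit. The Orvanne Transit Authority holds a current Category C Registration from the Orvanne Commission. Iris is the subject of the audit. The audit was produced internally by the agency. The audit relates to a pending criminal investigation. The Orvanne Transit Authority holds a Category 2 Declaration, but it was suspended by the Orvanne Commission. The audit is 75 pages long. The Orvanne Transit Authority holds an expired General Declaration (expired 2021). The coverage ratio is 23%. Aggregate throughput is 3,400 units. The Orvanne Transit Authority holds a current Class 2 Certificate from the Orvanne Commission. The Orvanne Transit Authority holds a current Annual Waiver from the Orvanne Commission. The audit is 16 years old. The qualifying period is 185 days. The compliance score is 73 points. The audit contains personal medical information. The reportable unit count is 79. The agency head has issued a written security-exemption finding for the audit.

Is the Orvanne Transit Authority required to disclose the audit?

Exception (a) does not apply: the number of pages in the record is 75, not less than 62.
Exception (b) does not apply: no current General Declaration is held.
Exception (c)'s conditions are all satisfied: a written security-exemption finding has been issued; a current Class 2 Certificate is held. Turning to paragraphs (g)–(l): (g) operates against (c): a current Annual Waiver is held. (h) operates (the qualifying period is 185 days, below the 215 days limit), but is displaced by (i): (i) operates against (h): Iris is the subject of the audit. (j) would limit (i) — aggregate throughput is 3,400 units, meeting the 2,950 units threshold — but (k) sets (j) aside: (k) operates against (j): the compliance score is 73 points, under the 74 points limit. (l) is not engaged (the record's age is 16 years, short of 22 years), so (k) stands. So (c) is unavailable.
Exception (d) does not apply: the audit was produced internally.
No exception is made out. the Orvanne Transit Authority falls within the general rule.

Yes — the Orvanne Transit Authority must disclose the audit.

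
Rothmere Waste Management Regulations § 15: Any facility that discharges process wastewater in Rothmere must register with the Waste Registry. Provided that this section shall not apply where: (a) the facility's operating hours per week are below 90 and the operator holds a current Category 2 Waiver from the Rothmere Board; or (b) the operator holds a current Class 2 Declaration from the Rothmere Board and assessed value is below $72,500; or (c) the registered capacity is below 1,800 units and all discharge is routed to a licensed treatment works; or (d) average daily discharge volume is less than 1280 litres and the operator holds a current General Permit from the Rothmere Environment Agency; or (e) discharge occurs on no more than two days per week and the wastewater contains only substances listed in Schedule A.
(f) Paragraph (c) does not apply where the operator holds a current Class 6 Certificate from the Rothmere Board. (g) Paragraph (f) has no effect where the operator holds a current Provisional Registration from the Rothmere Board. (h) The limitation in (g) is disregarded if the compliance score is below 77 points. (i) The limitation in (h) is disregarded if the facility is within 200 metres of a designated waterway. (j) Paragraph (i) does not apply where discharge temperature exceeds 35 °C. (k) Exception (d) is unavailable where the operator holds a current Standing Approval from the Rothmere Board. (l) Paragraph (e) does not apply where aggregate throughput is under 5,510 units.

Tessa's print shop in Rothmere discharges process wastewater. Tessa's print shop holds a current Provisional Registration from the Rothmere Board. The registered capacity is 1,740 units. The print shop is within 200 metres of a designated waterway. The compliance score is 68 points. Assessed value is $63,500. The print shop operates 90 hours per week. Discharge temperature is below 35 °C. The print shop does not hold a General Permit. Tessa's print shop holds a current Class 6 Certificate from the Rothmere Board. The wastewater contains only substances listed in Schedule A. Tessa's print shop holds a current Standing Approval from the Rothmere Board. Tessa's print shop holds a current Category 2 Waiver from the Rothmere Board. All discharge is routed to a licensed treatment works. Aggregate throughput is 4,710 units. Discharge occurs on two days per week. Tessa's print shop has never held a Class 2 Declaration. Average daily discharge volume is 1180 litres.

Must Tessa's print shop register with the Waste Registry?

Exception (a) does not apply: the facility's operating hours per week are 90, not below 90.
Exception (b) fails — no current Class 2 Declaration is held.
All of (c)'s requirements are met (the registered capacity is 1,740 units, below the 1,800 units limit; discharge is routed to a licensed treatment works). Considering the limiting provisions: (f) would limit (c) — a current Class 6 Certificate is held — but (g) sets (f) aside: (g) operates against (f): a current Provisional Registration is held. (h) is engaged (the compliance score is 68 points, below the 77 points limit), but is overridden by (i): (i) operates against (h): the print shop is within 200 m of a designated waterway. (j) is not triggered (discharge temperature is below 35 °C), so (i) stands. (c) remains available.
Exception (d) fails — no General Permit is held.
All of (e)'s requirements are met (discharge occurs on no more than two days per week; the wastewater is Schedule-A-only). However, paragraph (l) must be considered: (l) operates against (e): aggregate throughput is 4,710 units, under the 5,510 units limit. So (e) is unavailable.

No — exception (c) applies; Tessa's print shop is not required to register with the Waste Registry.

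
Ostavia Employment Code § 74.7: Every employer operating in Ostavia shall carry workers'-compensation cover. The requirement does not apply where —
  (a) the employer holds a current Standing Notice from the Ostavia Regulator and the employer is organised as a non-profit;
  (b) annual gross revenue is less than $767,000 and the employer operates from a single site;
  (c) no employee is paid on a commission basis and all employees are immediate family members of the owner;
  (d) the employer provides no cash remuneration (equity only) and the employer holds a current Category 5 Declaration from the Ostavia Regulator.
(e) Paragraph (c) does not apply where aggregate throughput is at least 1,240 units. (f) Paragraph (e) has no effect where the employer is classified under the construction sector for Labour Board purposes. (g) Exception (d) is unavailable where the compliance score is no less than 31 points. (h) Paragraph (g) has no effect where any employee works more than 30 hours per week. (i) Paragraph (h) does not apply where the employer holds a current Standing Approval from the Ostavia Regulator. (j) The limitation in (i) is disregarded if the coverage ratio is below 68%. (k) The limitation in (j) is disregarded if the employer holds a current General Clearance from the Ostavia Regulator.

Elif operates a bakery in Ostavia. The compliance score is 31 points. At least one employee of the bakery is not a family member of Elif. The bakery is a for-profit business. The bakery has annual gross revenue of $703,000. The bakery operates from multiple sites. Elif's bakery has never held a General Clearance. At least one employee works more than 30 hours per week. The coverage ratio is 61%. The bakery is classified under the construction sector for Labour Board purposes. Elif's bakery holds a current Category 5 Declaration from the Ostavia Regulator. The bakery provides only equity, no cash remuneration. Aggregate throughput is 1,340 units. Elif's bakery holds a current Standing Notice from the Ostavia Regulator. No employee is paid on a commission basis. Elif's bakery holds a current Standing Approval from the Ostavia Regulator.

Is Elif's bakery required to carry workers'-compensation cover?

No — exception (d) applies; Elif's bakery is not required to carry workers'-compensation cover.

Exception (a) fails — the employer is for-profit.
Exception (b) fails — the employer operates from multiple sites.
Exception (c) requires that all employees are immediate family members of the owner; but at least one employee is not a family member, so (c) is unavailable.
All of (d)'s requirements are met (remuneration is equity-only; a current Category 5 Declaration is held). As to paragraphs (g)–(k): (g) would limit (d) — the compliance score is 31 points, meeting the 31 points threshold — but (h) sets (g) aside: (h) operates against (g): at least one employee exceeds 30 hours/week. (i) is triggered (a current Standing Approval is held), but is itself disapplied by (j): (j) is engaged — the coverage ratio is 61%, below the 68% limit. (k) is inapplicable (no current General Clearance is held), so (j) stands. (d) remains available.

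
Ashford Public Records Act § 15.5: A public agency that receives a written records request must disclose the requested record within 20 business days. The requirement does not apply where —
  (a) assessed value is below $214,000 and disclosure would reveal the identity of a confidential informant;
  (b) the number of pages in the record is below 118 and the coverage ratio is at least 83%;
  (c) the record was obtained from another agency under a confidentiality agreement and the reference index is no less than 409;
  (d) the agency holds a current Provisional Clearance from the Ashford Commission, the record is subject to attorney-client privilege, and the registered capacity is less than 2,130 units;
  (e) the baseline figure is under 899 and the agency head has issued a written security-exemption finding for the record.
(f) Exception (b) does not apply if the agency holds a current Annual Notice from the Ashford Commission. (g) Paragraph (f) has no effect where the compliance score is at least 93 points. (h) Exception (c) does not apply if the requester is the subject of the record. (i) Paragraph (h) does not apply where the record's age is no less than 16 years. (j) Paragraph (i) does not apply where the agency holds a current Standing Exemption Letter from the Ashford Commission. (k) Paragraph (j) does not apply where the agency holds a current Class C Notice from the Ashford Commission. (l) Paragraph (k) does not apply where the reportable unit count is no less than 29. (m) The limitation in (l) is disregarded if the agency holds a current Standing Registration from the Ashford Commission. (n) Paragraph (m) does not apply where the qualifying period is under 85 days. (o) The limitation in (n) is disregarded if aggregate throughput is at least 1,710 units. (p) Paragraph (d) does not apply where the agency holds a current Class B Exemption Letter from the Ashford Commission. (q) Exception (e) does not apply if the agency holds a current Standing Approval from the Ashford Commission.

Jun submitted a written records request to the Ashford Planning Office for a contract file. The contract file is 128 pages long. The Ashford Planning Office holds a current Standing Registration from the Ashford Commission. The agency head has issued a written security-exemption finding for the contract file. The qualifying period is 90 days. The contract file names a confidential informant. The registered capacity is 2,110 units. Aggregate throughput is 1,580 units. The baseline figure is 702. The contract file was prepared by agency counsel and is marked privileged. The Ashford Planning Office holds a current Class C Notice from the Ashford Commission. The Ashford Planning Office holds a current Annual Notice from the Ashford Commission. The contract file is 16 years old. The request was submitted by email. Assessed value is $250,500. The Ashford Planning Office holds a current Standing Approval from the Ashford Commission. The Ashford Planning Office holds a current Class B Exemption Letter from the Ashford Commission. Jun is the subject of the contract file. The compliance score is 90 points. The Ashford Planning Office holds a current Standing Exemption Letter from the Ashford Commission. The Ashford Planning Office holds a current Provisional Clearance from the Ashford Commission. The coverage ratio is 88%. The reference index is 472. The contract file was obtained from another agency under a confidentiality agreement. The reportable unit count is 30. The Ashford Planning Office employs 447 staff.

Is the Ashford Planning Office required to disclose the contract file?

No — exception (c) applies; the Ashford Planning Office is not required to disclose the contract file.

Exception (a) fails — assessed value is $250,500, not below $214,000.
Exception (b) does not apply: the number of pages in the record is 128, not below 118.
Exception (c): the contract file was obtained under a confidentiality agreement; the reference index is 472, meeting the 409 threshold — every condition holds. As to paragraphs (h)–(o): (h) applies (Jun is the subject of the contract file), but yields to (i): (i) applies — the record's age is 16 years, meeting the 16 years threshold. (j) is engaged (a current Standing Exemption Letter is held), but is displaced by (k): (k) operates against (j): a current Class C Notice is held. (l) is triggered (the reportable unit count is 30, meeting the 29 threshold), but is set aside by (m): (m) is triggered — a current Standing Registration is held. (n) is not triggered (the qualifying period is 90 days, not under 85 days), so (m) stands. Exception (c) stands.
Exception (d): a current Provisional Clearance is held; the contract file is privileged; the registered capacity is 2,110 units, less than the 2,130 units limit — every condition holds. Turning to paragraph (p): (p) operates — a current Class B Exemption Letter is held. Exception (d) does not apply.
All of (e)'s requirements are met (the baseline figure is 702, under the 899 limit; a written security-exemption finding has been issued). However, paragraph (q) must be considered: (q) operates against (e): a current Standing Approval is held. So (e) is unavailable.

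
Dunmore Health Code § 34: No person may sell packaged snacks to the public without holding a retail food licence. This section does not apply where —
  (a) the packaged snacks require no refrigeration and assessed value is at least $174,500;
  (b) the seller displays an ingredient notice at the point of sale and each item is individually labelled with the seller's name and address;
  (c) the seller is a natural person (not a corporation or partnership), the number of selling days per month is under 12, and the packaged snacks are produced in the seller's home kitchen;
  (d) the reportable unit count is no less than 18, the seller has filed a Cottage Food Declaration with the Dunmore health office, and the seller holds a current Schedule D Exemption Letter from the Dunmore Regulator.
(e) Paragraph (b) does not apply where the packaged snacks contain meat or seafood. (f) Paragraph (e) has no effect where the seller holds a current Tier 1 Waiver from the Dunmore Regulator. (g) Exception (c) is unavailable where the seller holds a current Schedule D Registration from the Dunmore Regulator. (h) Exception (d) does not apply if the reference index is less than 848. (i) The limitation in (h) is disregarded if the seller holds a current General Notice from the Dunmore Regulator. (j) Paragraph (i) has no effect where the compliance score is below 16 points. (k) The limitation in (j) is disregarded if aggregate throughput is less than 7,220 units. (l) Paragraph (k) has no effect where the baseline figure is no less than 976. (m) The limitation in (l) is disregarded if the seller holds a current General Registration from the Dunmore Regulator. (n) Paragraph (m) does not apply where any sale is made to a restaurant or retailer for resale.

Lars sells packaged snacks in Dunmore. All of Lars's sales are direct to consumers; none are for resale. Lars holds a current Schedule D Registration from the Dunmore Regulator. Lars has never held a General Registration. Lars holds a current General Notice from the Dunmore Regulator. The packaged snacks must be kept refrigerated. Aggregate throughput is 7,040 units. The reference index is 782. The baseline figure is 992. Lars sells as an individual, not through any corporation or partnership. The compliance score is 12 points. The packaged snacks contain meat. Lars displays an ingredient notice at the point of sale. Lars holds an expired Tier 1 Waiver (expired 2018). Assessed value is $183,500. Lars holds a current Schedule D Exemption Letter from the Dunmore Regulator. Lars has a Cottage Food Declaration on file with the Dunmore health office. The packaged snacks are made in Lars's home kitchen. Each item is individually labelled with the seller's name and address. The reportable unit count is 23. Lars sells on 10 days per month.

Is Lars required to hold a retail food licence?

Yes — Lars must hold a retail food licence.

Exception (a) requires that the packaged snacks require no refrigeration; but the packaged snacks require refrigeration, so (a) is unavailable.
All of (b)'s requirements are met (an ingredient notice is displayed; items are individually labelled). However, paragraphs (e)–(f) must be considered: (e) operates against (b): the packaged snacks contain meat. (f) is not triggered (there is no Tier 1 Waiver in force), so (e) stands. (b) is therefore removed.
Exception (c): the seller is a natural person; the number of selling days per month is 10, under the 12 limit; the packaged snacks are home-kitchen produced — every condition holds. But: (g) operates against (c): a current Schedule D Registration is held. Exception (c) does not apply.
Exception (d)'s conditions are all satisfied: the reportable unit count is 23, meeting the 18 threshold; a Cottage Food Declaration is on file; a current Schedule D Exemption Letter is held. However, paragraphs (h)–(n) must be considered: (h) is engaged — the reference index is 782, less than the 848 limit. (i) would limit (h) — a current General Notice is held — but (j) sets (i) aside: (j) is triggered — the compliance score is 12 points, below the 16 points limit. (k) is engaged (aggregate throughput is 7,040 units, less than the 7,220 units limit), but is overridden by (l): (l) operates — the baseline figure is 992, meeting the 976 threshold. (m), which would lift (l), is not triggered — the General Registration is not current. Exception (d) does not apply.
No exception is made out. Lars falls within the general rule.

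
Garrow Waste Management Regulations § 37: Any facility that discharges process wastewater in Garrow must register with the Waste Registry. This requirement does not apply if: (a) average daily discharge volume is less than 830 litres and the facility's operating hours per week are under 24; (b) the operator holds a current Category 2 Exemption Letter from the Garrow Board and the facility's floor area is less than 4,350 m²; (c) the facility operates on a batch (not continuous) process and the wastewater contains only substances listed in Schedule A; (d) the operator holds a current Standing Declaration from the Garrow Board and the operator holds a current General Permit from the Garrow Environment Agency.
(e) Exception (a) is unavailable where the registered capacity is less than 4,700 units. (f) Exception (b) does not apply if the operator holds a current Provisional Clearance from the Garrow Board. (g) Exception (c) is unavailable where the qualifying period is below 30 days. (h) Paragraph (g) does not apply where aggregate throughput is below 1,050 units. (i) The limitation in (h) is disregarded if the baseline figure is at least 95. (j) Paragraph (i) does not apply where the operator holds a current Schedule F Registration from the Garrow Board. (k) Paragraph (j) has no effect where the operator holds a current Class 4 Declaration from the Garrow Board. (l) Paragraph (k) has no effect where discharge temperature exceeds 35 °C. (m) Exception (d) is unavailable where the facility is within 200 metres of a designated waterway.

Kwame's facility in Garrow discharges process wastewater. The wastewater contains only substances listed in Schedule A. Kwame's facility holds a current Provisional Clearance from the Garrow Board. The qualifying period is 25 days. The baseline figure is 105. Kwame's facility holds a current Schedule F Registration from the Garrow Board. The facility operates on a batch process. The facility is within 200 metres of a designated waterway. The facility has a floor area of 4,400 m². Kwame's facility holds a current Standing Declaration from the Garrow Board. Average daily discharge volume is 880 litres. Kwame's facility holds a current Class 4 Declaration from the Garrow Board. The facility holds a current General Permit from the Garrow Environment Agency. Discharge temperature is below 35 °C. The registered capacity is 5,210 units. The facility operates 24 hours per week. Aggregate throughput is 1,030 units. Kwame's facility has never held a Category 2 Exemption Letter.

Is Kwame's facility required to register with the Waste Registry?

Yes — Kwame's facility must register with the Waste Registry.

Exception (a) requires that average daily discharge volume is less than 830 litres; but average daily discharge volume is 880 litres, not less than 830 litres, so (a) is unavailable.
Exception (b) does not apply: the Category 2 Exemption Letter is not current.
Exception (c): the facility operates on a batch process; the wastewater is Schedule-A-only — every condition holds. But applying paragraphs (g)–(l): (g) is engaged — the qualifying period is 25 days, below the 30 days limit. (h) would limit (g) — aggregate throughput is 1,030 units, below the 1,050 units limit — but (i) sets (h) aside: (i) operates against (h): the baseline figure is 105, meeting the 95 threshold. (j) operates (a current Schedule F Registration is held), but yields to (k): (k) operates — a current Class 4 Declaration is held. (l), which would lift (k), does not operate here — discharge temperature is below 35 °C. Exception (c) does not apply.
Exception (d)'s conditions are all satisfied: a current Standing Declaration is held; a current General Permit is held. Turning to paragraph (m): (m) operates against (d): the facility is within 200 m of a designated waterway. Exception (d) does not apply.
None of the exceptions is available; § 37 applies in full.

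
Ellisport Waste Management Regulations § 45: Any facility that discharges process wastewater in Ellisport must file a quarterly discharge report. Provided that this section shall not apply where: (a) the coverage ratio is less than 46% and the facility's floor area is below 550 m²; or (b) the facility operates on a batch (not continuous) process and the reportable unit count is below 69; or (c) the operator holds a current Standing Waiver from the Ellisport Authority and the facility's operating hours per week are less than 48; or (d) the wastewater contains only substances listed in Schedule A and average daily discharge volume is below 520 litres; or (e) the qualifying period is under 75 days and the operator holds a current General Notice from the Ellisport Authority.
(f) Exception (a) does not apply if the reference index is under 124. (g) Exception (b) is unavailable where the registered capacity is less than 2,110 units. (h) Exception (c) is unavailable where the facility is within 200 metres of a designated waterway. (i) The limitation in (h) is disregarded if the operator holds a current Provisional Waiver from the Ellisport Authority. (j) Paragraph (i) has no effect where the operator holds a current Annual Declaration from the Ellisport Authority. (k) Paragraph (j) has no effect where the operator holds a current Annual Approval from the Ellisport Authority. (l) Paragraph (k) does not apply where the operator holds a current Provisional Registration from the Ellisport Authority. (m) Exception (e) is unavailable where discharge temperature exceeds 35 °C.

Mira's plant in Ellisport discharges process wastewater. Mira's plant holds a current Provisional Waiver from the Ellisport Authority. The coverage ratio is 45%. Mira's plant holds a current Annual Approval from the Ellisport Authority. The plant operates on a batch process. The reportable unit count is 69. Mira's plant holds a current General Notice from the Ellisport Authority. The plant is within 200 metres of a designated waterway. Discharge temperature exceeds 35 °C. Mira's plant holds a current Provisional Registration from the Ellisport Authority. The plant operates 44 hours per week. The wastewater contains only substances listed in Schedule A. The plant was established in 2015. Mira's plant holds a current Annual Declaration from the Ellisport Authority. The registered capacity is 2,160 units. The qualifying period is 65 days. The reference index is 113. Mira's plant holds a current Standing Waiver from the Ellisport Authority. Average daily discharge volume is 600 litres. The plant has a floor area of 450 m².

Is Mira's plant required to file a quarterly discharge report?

Yes — Mira's plant must file a quarterly discharge report.

Exception (a): the coverage ratio is 45%, less than the 46% limit; the facility's floor area is 450 m², below the 550 m² limit — every condition holds. Turning to paragraph (f): (f) operates against (a): the reference index is 113, under the 124 limit. (a) is therefore removed.
Exception (b) does not apply: the reportable unit count is 69, not below 69.
All of (c)'s requirements are met (a current Standing Waiver is held; the facility's operating hours per week are 44, less than the 48 limit). Turning to paragraphs (h)–(l): (h) operates against (c): the plant is within 200 m of a designated waterway. (i) would limit (h) — a current Provisional Waiver is held — but (j) sets (i) aside: (j) operates against (i): a current Annual Declaration is held. (k) would limit (j) — a current Annual Approval is held — but (l) sets (k) aside: (l) is engaged — a current Provisional Registration is held. Exception (c) does not apply.
Exception (d) requires that average daily discharge volume is below 520 litres; but average daily discharge volume is 600 litres, not below 520 litres, so (d) is unavailable.
All of (e)'s requirements are met (the qualifying period is 65 days, under the 75 days limit; a current General Notice is held). But: (m) is engaged — discharge temperature exceeds 35 °C. Exception (e) does not apply.
No exception is made out. Mira's plant falls within the general rule.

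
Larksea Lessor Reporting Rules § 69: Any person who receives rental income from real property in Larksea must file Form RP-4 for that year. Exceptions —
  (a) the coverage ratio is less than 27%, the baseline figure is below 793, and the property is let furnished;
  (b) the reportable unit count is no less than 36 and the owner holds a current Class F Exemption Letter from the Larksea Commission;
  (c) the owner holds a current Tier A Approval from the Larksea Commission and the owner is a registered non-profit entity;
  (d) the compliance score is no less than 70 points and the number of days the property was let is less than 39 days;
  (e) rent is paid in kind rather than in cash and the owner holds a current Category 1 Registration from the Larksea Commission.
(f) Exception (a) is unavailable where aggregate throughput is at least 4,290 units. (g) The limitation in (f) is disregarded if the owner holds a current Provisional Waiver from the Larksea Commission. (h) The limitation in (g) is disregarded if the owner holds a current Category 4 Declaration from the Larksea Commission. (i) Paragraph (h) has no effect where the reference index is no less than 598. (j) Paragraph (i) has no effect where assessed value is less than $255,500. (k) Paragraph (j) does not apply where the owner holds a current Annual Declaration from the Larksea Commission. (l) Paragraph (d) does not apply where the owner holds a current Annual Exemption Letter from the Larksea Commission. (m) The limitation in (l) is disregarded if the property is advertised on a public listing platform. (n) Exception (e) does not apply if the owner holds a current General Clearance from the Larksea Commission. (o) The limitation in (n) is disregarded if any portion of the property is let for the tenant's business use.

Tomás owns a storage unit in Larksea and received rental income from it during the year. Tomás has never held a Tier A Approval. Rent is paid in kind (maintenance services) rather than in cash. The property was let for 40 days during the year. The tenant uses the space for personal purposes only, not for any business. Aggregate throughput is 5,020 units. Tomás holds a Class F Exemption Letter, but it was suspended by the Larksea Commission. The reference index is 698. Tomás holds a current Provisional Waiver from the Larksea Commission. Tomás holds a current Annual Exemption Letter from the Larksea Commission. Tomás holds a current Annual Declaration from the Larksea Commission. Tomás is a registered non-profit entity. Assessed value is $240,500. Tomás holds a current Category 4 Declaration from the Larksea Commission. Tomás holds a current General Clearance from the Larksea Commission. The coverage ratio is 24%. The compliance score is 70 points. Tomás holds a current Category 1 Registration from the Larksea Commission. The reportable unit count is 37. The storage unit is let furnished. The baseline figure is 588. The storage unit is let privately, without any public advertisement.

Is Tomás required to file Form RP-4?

Exception (a): the coverage ratio is 24%, less than the 27% limit; the baseline figure is 588, below the 793 limit; the property is let furnished — every condition holds. Considering the limiting provisions: (f) operates (aggregate throughput is 5,020 units, meeting the 4,290 units threshold), but is displaced by (g): (g) operates against (f): a current Provisional Waiver is held. (h) would limit (g) — a current Category 4 Declaration is held — but (i) sets (h) aside: (i) is triggered — the reference index is 698, meeting the 598 threshold. (j) is engaged (assessed value is $240,500, less than the $255,500 limit), but is set aside by (k): (k) operates against (j): a current Annual Declaration is held. So (a) applies.
Exception (b) requires that the owner holds a current Class F Exemption Letter from the Larksea Commission; but the Class F Exemption Letter is not current, so (b) is unavailable.
Exception (c) requires that the owner holds a current Tier A Approval from the Larksea Commission; but there is no Tier A Approval in force, so (c) is unavailable.
Exception (d) requires that the number of days the property was let is less than 39 days; but the number of days the property was let is 40 days, not less than 39 days, so (d) is unavailable.
Exception (e)'s conditions are all satisfied: rent is paid in kind; a current Category 1 Registration is held. Turning to paragraphs (n)–(o): (n) operates against (e): a current General Clearance is held. (o) does not operate here (the space is used for personal purposes only), so (n) stands. So (e) is unavailable.

No — exception (a) applies; Tomás is not required to file Form RP-4.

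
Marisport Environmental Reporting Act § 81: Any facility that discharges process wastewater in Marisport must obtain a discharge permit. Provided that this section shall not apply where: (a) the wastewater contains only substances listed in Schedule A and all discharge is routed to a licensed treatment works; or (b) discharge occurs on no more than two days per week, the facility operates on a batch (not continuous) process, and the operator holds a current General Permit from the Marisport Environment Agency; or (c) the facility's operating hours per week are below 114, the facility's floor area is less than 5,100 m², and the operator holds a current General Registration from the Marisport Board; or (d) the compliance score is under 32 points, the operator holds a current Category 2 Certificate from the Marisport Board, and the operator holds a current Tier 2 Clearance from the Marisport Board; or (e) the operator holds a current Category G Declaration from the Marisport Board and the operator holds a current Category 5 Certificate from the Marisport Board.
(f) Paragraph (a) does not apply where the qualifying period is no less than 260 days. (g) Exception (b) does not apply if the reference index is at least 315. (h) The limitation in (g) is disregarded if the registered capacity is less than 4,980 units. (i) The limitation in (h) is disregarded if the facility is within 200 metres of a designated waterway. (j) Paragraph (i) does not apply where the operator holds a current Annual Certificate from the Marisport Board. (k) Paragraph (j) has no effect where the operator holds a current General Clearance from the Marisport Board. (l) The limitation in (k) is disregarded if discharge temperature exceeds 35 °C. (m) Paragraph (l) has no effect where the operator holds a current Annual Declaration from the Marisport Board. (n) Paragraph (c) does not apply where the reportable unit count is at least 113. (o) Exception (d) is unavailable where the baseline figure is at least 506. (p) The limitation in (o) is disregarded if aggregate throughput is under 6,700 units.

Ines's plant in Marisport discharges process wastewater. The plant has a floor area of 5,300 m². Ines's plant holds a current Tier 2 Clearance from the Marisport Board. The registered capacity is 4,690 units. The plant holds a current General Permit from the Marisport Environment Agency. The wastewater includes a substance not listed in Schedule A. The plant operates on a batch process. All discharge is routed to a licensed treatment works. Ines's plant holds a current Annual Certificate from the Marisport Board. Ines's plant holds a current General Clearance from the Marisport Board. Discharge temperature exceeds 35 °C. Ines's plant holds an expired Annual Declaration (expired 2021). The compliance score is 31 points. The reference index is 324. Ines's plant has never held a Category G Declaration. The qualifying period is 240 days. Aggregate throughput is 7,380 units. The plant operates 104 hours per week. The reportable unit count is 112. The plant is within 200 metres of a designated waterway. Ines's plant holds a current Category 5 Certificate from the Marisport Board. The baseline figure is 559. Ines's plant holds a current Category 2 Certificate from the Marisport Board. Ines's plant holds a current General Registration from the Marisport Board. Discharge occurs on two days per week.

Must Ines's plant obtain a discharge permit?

No — exception (b) applies; Ines's plant is not required to obtain a discharge permit.

Exception (a) does not apply: the wastewater includes a non-Schedule-A substance.
Exception (b)'s conditions are all satisfied: discharge occurs on no more than two days per week; the facility operates on a batch process; a current General Permit is held. Considering the limiting provisions: (g) would limit (b) — the reference index is 324, meeting the 315 threshold — but (h) sets (g) aside: (h) operates against (g): the registered capacity is 4,690 units, less than the 4,980 units limit. (i) would limit (h) — the plant is within 200 m of a designated waterway — but (j) sets (i) aside: (j) operates — a current Annual Certificate is held. (k) operates (a current General Clearance is held), but is overridden by (l): (l) operates against (k): discharge temperature exceeds 35 °C. (m), which would lift (l), is inapplicable — no current Annual Declaration is held. So (b) applies.
Exception (c) does not apply: the facility's floor area is 5,300 m², not less than 5,100 m².
Exception (d): the compliance score is 31 points, under the 32 points limit; a current Category 2 Certificate is held; a current Tier 2 Clearance is held — every condition holds. But: (o) operates against (d): the baseline figure is 559, meeting the 506 threshold. (p) is not triggered (aggregate throughput is 7,380 units, not under 6,700 units), so (o) stands. Exception (d) does not apply.
Exception (e) does not apply: the Category G Declaration is not current.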